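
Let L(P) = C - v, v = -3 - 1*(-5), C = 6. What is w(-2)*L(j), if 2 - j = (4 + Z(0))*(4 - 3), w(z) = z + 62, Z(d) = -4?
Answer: 240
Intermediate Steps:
w(z) = 62 + z
v = 2 (v = -3 + 5 = 2)
j = 2 (j = 2 - (4 - 4)*(4 - 3) = 2 - 0 = 2 - 1*0 = 2 + 0 = 2)
L(P) = 4 (L(P) = 6 - 1*2 = 6 - 2 = 4)
w(-2)*L(j) = (62 - 2)*4 = 60*4 = 240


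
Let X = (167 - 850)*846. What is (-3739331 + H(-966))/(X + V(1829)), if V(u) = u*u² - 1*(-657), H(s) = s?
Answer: -3740297/6117868628 ≈ -0.00061137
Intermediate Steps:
V(u) = 657 + u³ (V(u) = u³ + 657 = 657 + u³)
X = -577818 (X = -683*846 = -577818)
(-3739331 + H(-966))/(X + V(1829)) = (-3739331 - 966)/(-577818 + (657 + 1829³)) = -3740297/(-577818 + (657 + 6118445789)) = -3740297/(-577818 + 6118446446) = -3740297/6117868628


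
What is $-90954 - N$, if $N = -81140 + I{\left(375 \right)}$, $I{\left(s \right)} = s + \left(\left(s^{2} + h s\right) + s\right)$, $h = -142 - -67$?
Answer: $-123064$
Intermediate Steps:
$h = -75$ ($h = -142 + 67 = -75$)
$I{\left(s \right)} = s^{2} - 73 s$ ($I{\left(s \right)} = s + \left(\left(s^{2} - 75 s\right) + s\right) = s + \left(s^{2} - 74 s\right) = s^{2} - 73 s$)
$N = 32110$ ($N = -81140 + 375 \left(-73 + 375\right) = -81140 + 375 \cdot 302 = -81140 + 113250 = 32110$)
$-90954 - N = -90954 - 32110 = -123064$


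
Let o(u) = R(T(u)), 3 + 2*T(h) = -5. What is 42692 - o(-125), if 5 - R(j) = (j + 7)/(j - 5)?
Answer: 128060/3 ≈ 42687.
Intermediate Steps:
T(h) = -4 (T(h) = -3/2 + (½)*(-5) = -3/2 - 5/2 = -4)
R(j) = 5 - (7 + j)/(-5 + j) (R(j) = 5 - (j + 7)/(j - 5) = 5 - (7 + j)/(-5 + j))
o(u) = 16/3 (o(u) = 4*(-8 - 4)/(-5 - 4) = 4*(-12)/(-9) = 4*(-⅑)*(-12) = 16/3)
42692 - o(-125) = 42692 - 1*16/3 = 42692 - 16/3 = 128060/3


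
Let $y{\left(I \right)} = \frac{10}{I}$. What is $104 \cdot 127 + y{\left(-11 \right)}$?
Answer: $\frac{145278}{11} \approx 13207.0$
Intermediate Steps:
$104 \cdot 127 + y{\left(-11 \right)} = 104 \cdot 127 + \frac{10}{-11} = 13208 + 10 \left(- \frac{1}{11}\right) = 13208 - \frac{10}{11} = \frac{145278}{11}$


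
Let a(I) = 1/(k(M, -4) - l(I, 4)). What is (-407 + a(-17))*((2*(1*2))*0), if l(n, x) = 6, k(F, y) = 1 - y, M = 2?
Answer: 0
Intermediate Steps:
a(I) = -1 (a(I) = 1/((1 - 1*(-4)) - 1*6) = 1/((1 + 4) - 6) = 1/(5 - 6) = 1/(-1) = -1)
(-407 + a(-17))*((2*(1*2))*0) = (-407 - 1)*((2*(1*2))*0) = -408*2*2*0 = -1632*0 = -408*0 = 0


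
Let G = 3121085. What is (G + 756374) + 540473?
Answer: 4417932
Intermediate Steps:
(G + 756374) + 540473 = (3121085 + 756374) + 540473 = 3877459 + 540473 = 4417932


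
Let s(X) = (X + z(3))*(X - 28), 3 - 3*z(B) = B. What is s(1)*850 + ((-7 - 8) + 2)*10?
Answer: -23080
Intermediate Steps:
z(B) = 1 - B/3
s(X) = X*(-28 + X) (s(X) = (X + (1 - 1/3*3))*(X - 28) = (X + (1 - 1))*(-28 + X) = (X + 0)*(-28 + X) = X*(-28 + X))
s(1)*850 + ((-7 - 8) + 2)*10 = (1*(-28 + 1))*850 + ((-7 - 8) + 2)*10 = (1*(-27))*850 + (-15 + 2)*10 = -27*850 - 13*10 = -22950 - 130 = -23080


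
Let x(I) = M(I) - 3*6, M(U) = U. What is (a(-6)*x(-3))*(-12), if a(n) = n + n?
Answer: -3024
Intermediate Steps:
a(n) = 2*n
x(I) = -18 + I (x(I) = I - 3*6 = I - 18 = -18 + I)
(a(-6)*x(-3))*(-12) = ((2*(-6))*(-18 - 3))*(-12) = -12*(-21)*(-12) = 252*(-12) = -3024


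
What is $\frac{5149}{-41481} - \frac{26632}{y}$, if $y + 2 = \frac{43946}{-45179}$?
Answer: $\frac{2079564306053}{232127676} \approx 8958.7$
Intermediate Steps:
$y = - \frac{134304}{45179}$ ($y = -2 + \frac{43946}{-45179} = -2 + 43946 \left(- \frac{1}{45179}\right) = -2 - \frac{43946}{45179} = - \frac{134304}{45179} \approx -2.9727$)
$\frac{5149}{-41481} - \frac{26632}{y} = \frac{5149}{-41481} - \frac{26632}{- \frac{134304}{45179}} = 5149 \left(- \frac{1}{41481}\right) - - \frac{150400891}{16788} = - \frac{5149}{41481} + \frac{150400891}{16788} = \frac{2079564306053}{232127676}$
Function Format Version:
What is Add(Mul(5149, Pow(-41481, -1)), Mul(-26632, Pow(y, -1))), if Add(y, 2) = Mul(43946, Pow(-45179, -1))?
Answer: Rational(2079564306053, 232127676) ≈ 8958.7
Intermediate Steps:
y = Rational(-134304, 45179) (y = Add(-2, Mul(43946, Pow(-45179, -1))) = Add(-2, Mul(43946, Rational(-1, 45179))) = Add(-2, Rational(-43946, 45179)) = Rational(-134304, 45179) ≈ -2.9727)
Add(Mul(5149, Pow(-41481, -1)), Mul(-26632, Pow(y, -1))) = Add(Mul(5149, Pow(-41481, -1)), Mul(-26632, Pow(Rational(-134304, 45179), -1))) = Add(Mul(5149, Rational(-1, 41481)), Mul(-26632, Rational(-45179, 134304))) = Add(Rational(-5149, 41481), Rational(150400891, 16788)) = Rational(2079564306053, 232127676)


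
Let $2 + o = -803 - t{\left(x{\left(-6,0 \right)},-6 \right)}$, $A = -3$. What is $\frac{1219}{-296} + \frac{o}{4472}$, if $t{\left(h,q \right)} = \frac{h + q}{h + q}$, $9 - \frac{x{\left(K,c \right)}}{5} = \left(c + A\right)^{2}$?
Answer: $- \frac{54711}{12728} \approx -4.2985$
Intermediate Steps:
$x{\left(K,c \right)} = 45 - 5 \left(-3 + c\right)^{2}$ ($x{\left(K,c \right)} = 45 - 5 \left(c - 3\right)^{2} = 45 - 5 \left(-3 + c\right)^{2}$)
$t{\left(h,q \right)} = 1$
$o = -806$ ($o = -2 - 804 = -806$)
$\frac{1219}{-296} + \frac{o}{4472} = \frac{1219}{-296} - \frac{806}{4472} = 1219 \left(- \frac{1}{296}\right) - \frac{31}{172} = - \frac{1219}{296} - \frac{31}{172} = - \frac{54711}{12728}$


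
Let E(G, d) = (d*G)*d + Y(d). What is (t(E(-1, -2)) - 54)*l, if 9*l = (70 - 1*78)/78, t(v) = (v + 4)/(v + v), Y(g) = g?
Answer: 646/1053 ≈ 0.61349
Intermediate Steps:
E(G, d) = d + G*d² (E(G, d) = (d*G)*d + d = (G*d)*d + d = G*d² + d = d + G*d²)
t(v) = (4 + v)/(2*v) (t(v) = (4 + v)/((2*v)) = (4 + v)*(1/(2*v)) = (4 + v)/(2*v))
l = -4/351 (l = ((70 - 1*78)/78)/9 = ((70 - 78)*(1/78))/9 = (-8*1/78)/9 = (⅑)*(-4/39) = -4/351 ≈ -0.011396)
(t(E(-1, -2)) - 54)*l = ((4 - 2*(1 - 1*(-2)))/(2*((-2*(1 - 1*(-2))))) - 54)*(-4/351) = ((4 - 2*(1 + 2))/(2*((-2*(1 + 2)))) - 54)*(-4/351) = ((4 - 2*3)/(2*((-2*3))) - 54)*(-4/351) = ((½)*(4 - 6)/(-6) - 54)*(-4/351) = ((½)*(-⅙)*(-2) - 54)*(-4/351) = (⅙ - 54)*(-4/351) = -323/6*(-4/351) = 646/1053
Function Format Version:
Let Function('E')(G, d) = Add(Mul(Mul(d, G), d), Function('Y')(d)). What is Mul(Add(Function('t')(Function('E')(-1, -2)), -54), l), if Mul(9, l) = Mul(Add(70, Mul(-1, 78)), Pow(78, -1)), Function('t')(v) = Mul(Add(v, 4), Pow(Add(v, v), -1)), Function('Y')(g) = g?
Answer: Rational(646, 1053) ≈ 0.61349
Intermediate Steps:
Function('E')(G, d) = Add(d, Mul(G, Pow(d, 2))) (Function('E')(G, d) = Add(Mul(Mul(d, G), d), d) = Add(Mul(Mul(G, d), d), d) = Add(Mul(G, Pow(d, 2)), d) = Add(d, Mul(G, Pow(d, 2))))
Function('t')(v) = Mul(Rational(1, 2), Pow(v, -1), Add(4, v)) (Function('t')(v) = Mul(Add(4, v), Pow(Mul(2, v), -1)) = Mul(Add(4, v), Mul(Rational(1, 2), Pow(v, -1))) = Mul(Rational(1, 2), Pow(v, -1), Add(4, v)))
l = Rational(-4, 351) (l = Mul(Rational(1, 9), Mul(Add(70, Mul(-1, 78)), Pow(78, -1))) = Mul(Rational(1, 9), Mul(Add(70, -78), Rational(1, 78))) = Mul(Rational(1, 9), Mul(-8, Rational(1, 78))) = Mul(Rational(1, 9), Rational(-4, 39)) = Rational(-4, 351) ≈ -0.011396)
Mul(Add(Function('t')(Function('E')(-1, -2)), -54), l) = Mul(Add(Mul(Rational(1, 2), Pow(Mul(-2, Add(1, Mul(-1, -2))), -1), Add(4, Mul(-2, Add(1, Mul(-1, -2))))), -54), Rational(-4, 351)) = Mul(Add(Mul(Rational(1, 2), Pow(Mul(-2, Add(1, 2)), -1), Add(4, Mul(-2, Add(1, 2)))), -54), Rational(-4, 351)) = Mul(Add(Mul(Rational(1, 2), Pow(Mul(-2, 3), -1), Add(4, Mul(-2, 3))), -54), Rational(-4, 351)) = Mul(Add(Mul(Rational(1, 2), Pow(-6, -1), Add(4, -6)), -54), Rational(-4, 351)) = Mul(Add(Mul(Rational(1, 2), Rational(-1, 6), -2), -54), Rational(-4, 351)) = Mul(Add(Rational(1, 6), -54), Rational(-4, 351)) = Mul(Rational(-323, 6), Rational(-4, 351)) = Rational(646, 1053)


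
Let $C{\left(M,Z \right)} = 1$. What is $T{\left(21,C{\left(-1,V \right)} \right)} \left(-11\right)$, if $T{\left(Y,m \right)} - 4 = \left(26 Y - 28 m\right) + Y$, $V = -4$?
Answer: $-5973$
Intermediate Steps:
$T{\left(Y,m \right)} = 4 - 28 m + 27 Y$ ($T{\left(Y,m \right)} = 4 + \left(\left(26 Y - 28 m\right) + Y\right) = 4 + \left(\left(- 28 m + 26 Y\right) + Y\right) = 4 + \left(- 28 m + 27 Y\right) = 4 - 28 m + 27 Y$)
$T{\left(21,C{\left(-1,V \right)} \right)} \left(-11\right) = \left(4 - 28 + 27 \cdot 21\right) \left(-11\right) = \left(4 - 28 + 567\right) \left(-11\right) = 543 \left(-11\right) = -5973$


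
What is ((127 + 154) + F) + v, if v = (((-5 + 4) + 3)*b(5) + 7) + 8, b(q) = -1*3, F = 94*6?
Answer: 854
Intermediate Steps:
F = 564
b(q) = -3
v = 9 (v = (((-5 + 4) + 3)*(-3) + 7) + 8 = ((-1 + 3)*(-3) + 7) + 8 = (2*(-3) + 7) + 8 = (-6 + 7) + 8 = 1 + 8 = 9)
((127 + 154) + F) + v = ((127 + 154) + 564) + 9 = (281 + 564) + 9 = 845 + 9 = 854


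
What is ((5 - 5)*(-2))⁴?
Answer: 0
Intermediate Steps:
((5 - 5)*(-2))⁴ = (0*(-2))⁴ = 0⁴ = 0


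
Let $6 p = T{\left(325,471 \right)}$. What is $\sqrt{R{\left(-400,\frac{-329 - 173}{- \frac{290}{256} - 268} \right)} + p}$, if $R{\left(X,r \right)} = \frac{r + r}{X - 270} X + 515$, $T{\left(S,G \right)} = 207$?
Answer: $\frac{\sqrt{11756747820485382}}{4616166} \approx 23.489$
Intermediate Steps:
$R{\left(X,r \right)} = 515 + \frac{2 X r}{-270 + X}$ ($R{\left(X,r \right)} = \frac{2 r}{-270 + X} X + 515 = \frac{2 X r}{-270 + X} + 515 = 515 + \frac{2 X r}{-270 + X}$)
$p = \frac{69}{2}$ ($p = \frac{1}{6} \cdot 207 = \frac{69}{2} \approx 34.5$)
$\sqrt{R{\left(-400,\frac{-329 - 173}{- \frac{290}{256} - 268} \right)} + p} = \sqrt{\frac{-139050 + 515 \left(-400\right) + 2 \left(-400\right) \frac{-329 - 173}{- \frac{290}{256} - 268}}{-270 - 400} + \frac{69}{2}} = \sqrt{\frac{-139050 - 206000 + 2 \left(-400\right) \left(- \frac{502}{\left(-290\right) \frac{1}{256} - 268}\right)}{-670} + \frac{69}{2}} = \sqrt{- \frac{-139050 - 206000 + 2 \left(-400\right) \left(- \frac{502}{- \frac{145}{128} - 268}\right)}{670} + \frac{69}{2}} = \sqrt{- \frac{-139050 - 206000 + 2 \left(-400\right) \left(- \frac{502}{- \frac{34449}{128}}\right)}{670} + \frac{69}{2}} = \sqrt{- \frac{-139050 - 206000 + 2 \left(-400\right) \left(\left(-502\right) \left(- \frac{128}{34449}\right)\right)}{670} + \frac{69}{2}} = \sqrt{- \frac{-139050 - 206000 + 2 \left(-400\right) \frac{64256}{34449}}{670} + \frac{69}{2}} = \sqrt{- \frac{-139050 - 206000 - \frac{51404800}{34449}}{670} + \frac{69}{2}} = \sqrt{\left(- \frac{1}{670}\right) \left(- \frac{11938032250}{34449}\right) + \frac{69}{2}} = \sqrt{\frac{1193803225}{2308083} + \frac{69}{2}} = \sqrt{\frac{2546864177}{4616166}} = \frac{\sqrt{11756747820485382}}{4616166}$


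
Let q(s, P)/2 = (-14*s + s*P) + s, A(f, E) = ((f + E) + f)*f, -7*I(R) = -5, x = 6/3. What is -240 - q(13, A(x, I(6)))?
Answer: -1030/7 ≈ -147.14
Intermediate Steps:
x = 2 (x = 6*(⅓) = 2)
I(R) = 5/7 (I(R) = -⅐*(-5) = 5/7)
A(f, E) = f*(E + 2*f) (A(f, E) = ((E + f) + f)*f = (E + 2*f)*f = f*(E + 2*f))
q(s, P) = -26*s + 2*P*s (q(s, P) = 2*((-14*s + s*P) + s) = 2*((-14*s + P*s) + s) = 2*(-13*s + P*s) = -26*s + 2*P*s)
-240 - q(13, A(x, I(6))) = -240 - 2*13*(-13 + 2*(5/7 + 2*2)) = -240 - 2*13*(-13 + 2*(5/7 + 4)) = -240 - 2*13*(-13 + 2*(33/7)) = -240 - 2*13*(-13 + 66/7) = -240 - 2*13*(-25)/7 = -240 - 1*(-650/7) = -240 + 650/7 = -1030/7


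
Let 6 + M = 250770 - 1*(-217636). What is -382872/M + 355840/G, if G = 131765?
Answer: 2905658173/1542968150 ≈ 1.8832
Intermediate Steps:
M = 468400 (M = -6 + (250770 - 1*(-217636)) = -6 + (250770 + 217636) = -6 + 468406 = 468400)
-382872/M + 355840/G = -382872/468400 + 355840/131765 = -382872*1/468400 + 355840*(1/131765) = -47859/58550 + 71168/26353 = 2905658173/1542968150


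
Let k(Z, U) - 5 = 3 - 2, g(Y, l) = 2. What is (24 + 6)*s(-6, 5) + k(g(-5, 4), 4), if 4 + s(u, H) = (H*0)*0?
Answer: -114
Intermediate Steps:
s(u, H) = -4 (s(u, H) = -4 + (H*0)*0 = -4 + 0*0 = -4 + 0 = -4)
k(Z, U) = 6 (k(Z, U) = 5 + (3 - 2) = 5 + 1 = 6)
(24 + 6)*s(-6, 5) + k(g(-5, 4), 4) = (24 + 6)*(-4) + 6 = 30*(-4) + 6 = -120 + 6 = -114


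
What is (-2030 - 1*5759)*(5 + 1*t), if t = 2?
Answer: -54523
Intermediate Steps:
(-2030 - 1*5759)*(5 + 1*t) = (-2030 - 1*5759)*(5 + 1*2) = (-2030 - 5759)*(5 + 2) = -7789*7 = -54523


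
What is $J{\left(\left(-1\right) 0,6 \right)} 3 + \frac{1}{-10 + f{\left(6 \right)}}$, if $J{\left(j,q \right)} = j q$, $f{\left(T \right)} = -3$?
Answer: $- \frac{1}{13} \approx -0.076923$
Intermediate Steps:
$J{\left(\left(-1\right) 0,6 \right)} 3 + \frac{1}{-10 + f{\left(6 \right)}} = \left(-1\right) 0 \cdot 6 \cdot 3 + \frac{1}{-10 - 3} = 0 \cdot 6 \cdot 3 + \frac{1}{-13} = 0 \cdot 3 - \frac{1}{13} = 0 - \frac{1}{13} = - \frac{1}{13}$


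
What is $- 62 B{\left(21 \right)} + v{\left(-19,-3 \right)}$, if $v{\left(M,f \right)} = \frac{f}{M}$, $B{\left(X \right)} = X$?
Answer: $- \frac{24735}{19} \approx -1301.8$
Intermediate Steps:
$- 62 B{\left(21 \right)} + v{\left(-19,-3 \right)} = \left(-62\right) 21 - \frac{3}{-19} = -1302 - - \frac{3}{19} = -1302 + \frac{3}{19} = - \frac{24735}{19}$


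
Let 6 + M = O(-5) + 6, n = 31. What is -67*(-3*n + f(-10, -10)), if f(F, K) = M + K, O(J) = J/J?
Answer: 6834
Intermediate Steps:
O(J) = 1
M = 1 (M = -6 + (1 + 6) = -6 + 7 = 1)
f(F, K) = 1 + K
-67*(-3*n + f(-10, -10)) = -67*(-3*31 + (1 - 10)) = -67*(-93 - 9) = -67*(-102) = 6834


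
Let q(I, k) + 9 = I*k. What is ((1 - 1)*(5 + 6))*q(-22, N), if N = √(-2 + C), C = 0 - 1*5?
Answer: 0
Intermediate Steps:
C = -5 (C = 0 - 5 = -5)
N = I*√7 (N = √(-2 - 5) = √(-7) = I*√7 ≈ 2.6458*I)
q(I, k) = -9 + I*k
((1 - 1)*(5 + 6))*q(-22, N) = ((1 - 1)*(5 + 6))*(-9 - 22*I*√7) = (0*11)*(-9 - 22*I*√7) = 0*(-9 - 22*I*√7) = 0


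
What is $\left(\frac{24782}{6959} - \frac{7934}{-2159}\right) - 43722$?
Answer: $- \frac{656791641238}{15024481} \approx -43715.0$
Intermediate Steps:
$\left(\frac{24782}{6959} - \frac{7934}{-2159}\right) - 43722 = \left(24782 \cdot \frac{1}{6959} - - \frac{7934}{2159}\right) - 43722 = \left(\frac{24782}{6959} + \frac{7934}{2159}\right) - 43722 = \frac{108717044}{15024481} - 43722 = - \frac{656791641238}{15024481}$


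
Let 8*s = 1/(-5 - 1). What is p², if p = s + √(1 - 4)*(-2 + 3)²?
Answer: (1 - 48*I*√3)²/2304 ≈ -2.9996 - 0.072169*I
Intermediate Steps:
s = -1/48 (s = 1/(8*(-5 - 1)) = (⅛)/(-6) = (⅛)*(-⅙) = -1/48 ≈ -0.020833)
p = -1/48 + I*√3 (p = -1/48 + √(1 - 4)*(-2 + 3)² = -1/48 + √(-3)*1² = -1/48 + (I*√3)*1 = -1/48 + I*√3 ≈ -0.020833 + 1.732*I)
p² = (-1/48 + I*√3)²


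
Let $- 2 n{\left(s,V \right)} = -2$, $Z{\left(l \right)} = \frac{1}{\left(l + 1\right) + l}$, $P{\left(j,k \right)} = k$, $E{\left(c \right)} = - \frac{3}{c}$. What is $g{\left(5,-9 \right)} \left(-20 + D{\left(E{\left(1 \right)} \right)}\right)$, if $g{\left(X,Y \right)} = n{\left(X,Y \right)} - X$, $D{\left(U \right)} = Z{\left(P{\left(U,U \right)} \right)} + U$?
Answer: $\frac{464}{5} \approx 92.8$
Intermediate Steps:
$Z{\left(l \right)} = \frac{1}{1 + 2 l}$ ($Z{\left(l \right)} = \frac{1}{\left(1 + l\right) + l} = \frac{1}{1 + 2 l}$)
$n{\left(s,V \right)} = 1$ ($n{\left(s,V \right)} = \left(- \frac{1}{2}\right) \left(-2\right) = 1$)
$D{\left(U \right)} = U + \frac{1}{1 + 2 U}$ ($D{\left(U \right)} = \frac{1}{1 + 2 U} + U = U + \frac{1}{1 + 2 U}$)
$g{\left(X,Y \right)} = 1 - X$
$g{\left(5,-9 \right)} \left(-20 + D{\left(E{\left(1 \right)} \right)}\right) = \left(1 - 5\right) \left(-20 + \left(- \frac{3}{1} + \frac{1}{1 + 2 \left(- \frac{3}{1}\right)}\right)\right) = \left(1 - 5\right) \left(-20 + \left(\left(-3\right) 1 + \frac{1}{1 + 2 \left(\left(-3\right) 1\right)}\right)\right) = - 4 \left(-20 - \left(3 - \frac{1}{1 + 2 \left(-3\right)}\right)\right) = - 4 \left(-20 - \left(3 - \frac{1}{1 - 6}\right)\right) = - 4 \left(-20 - \left(3 - \frac{1}{-5}\right)\right) = - 4 \left(-20 - \frac{16}{5}\right) = \left(-4\right) \left(- \frac{116}{5}\right) = \frac{464}{5}$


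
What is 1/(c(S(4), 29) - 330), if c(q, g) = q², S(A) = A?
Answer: -1/314 ≈ -0.0031847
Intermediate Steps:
1/(c(S(4), 29) - 330) = 1/(4² - 330) = 1/(16 - 330) = 1/(-314) = -1/314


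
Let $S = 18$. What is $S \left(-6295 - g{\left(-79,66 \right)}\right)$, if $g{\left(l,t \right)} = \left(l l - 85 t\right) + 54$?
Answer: $-125640$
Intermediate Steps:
$g{\left(l,t \right)} = 54 + l^{2} - 85 t$ ($g{\left(l,t \right)} = \left(l^{2} - 85 t\right) + 54 = 54 + l^{2} - 85 t$)
$S \left(-6295 - g{\left(-79,66 \right)}\right) = 18 \left(-6295 - \left(54 + \left(-79\right)^{2} - 5610\right)\right) = 18 \left(-6295 - \left(54 + 6241 - 5610\right)\right) = 18 \left(-6295 - 685\right) = 18 \left(-6980\right) = -125640$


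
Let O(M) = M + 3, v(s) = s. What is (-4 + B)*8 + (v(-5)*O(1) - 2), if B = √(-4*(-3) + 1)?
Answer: -54 + 8*√13 ≈ -25.156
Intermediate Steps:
O(M) = 3 + M
B = √13 (B = √(12 + 1) = √13 ≈ 3.6056)
(-4 + B)*8 + (v(-5)*O(1) - 2) = (-4 + √13)*8 + (-5*(3 + 1) - 2) = (-32 + 8*√13) + (-5*4 - 2) = (-32 + 8*√13) + (-20 - 2) = (-32 + 8*√13) - 22 = -54 + 8*√13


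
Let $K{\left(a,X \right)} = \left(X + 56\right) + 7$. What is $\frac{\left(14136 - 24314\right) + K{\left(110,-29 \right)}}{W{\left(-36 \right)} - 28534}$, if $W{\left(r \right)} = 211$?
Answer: $\frac{10144}{28323} \approx 0.35815$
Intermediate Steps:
$K{\left(a,X \right)} = 63 + X$ ($K{\left(a,X \right)} = \left(56 + X\right) + 7 = 63 + X$)
$\frac{\left(14136 - 24314\right) + K{\left(110,-29 \right)}}{W{\left(-36 \right)} - 28534} = \frac{\left(14136 - 24314\right) + \left(63 - 29\right)}{211 - 28534} = \frac{\left(14136 - 24314\right) + 34}{-28323} = \left(-10178 + 34\right) \left(- \frac{1}{28323}\right) = \left(-10144\right) \left(- \frac{1}{28323}\right) = \frac{10144}{28323}$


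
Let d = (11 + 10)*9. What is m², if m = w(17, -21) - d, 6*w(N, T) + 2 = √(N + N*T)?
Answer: (568 - I*√85)²/9 ≈ 35838.0 - 1163.7*I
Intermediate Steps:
w(N, T) = -⅓ + √(N + N*T)/6
d = 189 (d = 21*9 = 189)
m = -568/3 + I*√85/3 (m = (-⅓ + √(17*(1 - 21))/6) - 1*189 = (-⅓ + √(17*(-20))/6) - 189 = (-⅓ + √(-340)/6) - 189 = (-⅓ + (2*I*√85)/6) - 189 = (-⅓ + I*√85/3) - 189 = -568/3 + I*√85/3 ≈ -189.33 + 3.0732*I)
m² = (-568/3 + I*√85/3)²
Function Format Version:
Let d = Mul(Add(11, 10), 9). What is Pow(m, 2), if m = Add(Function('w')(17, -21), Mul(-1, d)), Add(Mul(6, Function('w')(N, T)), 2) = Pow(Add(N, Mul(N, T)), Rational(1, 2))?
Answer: Mul(Rational(1, 9), Pow(Add(568, Mul(-1, I, Pow(85, Rational(1, 2)))), 2)) ≈ Add(35838., Mul(-1163.7, I))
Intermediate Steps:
Function('w')(N, T) = Add(Rational(-1, 3), Mul(Rational(1, 6), Pow(Add(N, Mul(N, T)), Rational(1, 2))))
d = 189 (d = Mul(21, 9) = 189)
m = Add(Rational(-568, 3), Mul(Rational(1, 3), I, Pow(85, Rational(1, 2)))) (m = Add(Add(Rational(-1, 3), Mul(Rational(1, 6), Pow(Mul(17, Add(1, -21)), Rational(1, 2)))), Mul(-1, 189)) = Add(Add(Rational(-1, 3), Mul(Rational(1, 6), Pow(Mul(17, -20), Rational(1, 2)))), -189) = Add(Add(Rational(-1, 3), Mul(Rational(1, 6), Pow(-340, Rational(1, 2)))), -189) = Add(Add(Rational(-1, 3), Mul(Rational(1, 6), Mul(2, I, Pow(85, Rational(1, 2))))), -189) = Add(Add(Rational(-1, 3), Mul(Rational(1, 3), I, Pow(85, Rational(1, 2)))), -189) = Add(Rational(-568, 3), Mul(Rational(1, 3), I, Pow(85, Rational(1, 2)))) ≈ Add(-189.33, Mul(3.0732, I)))
Pow(m, 2) = Pow(Add(Rational(-568, 3), Mul(Rational(1, 3), I, Pow(85, Rational(1, 2)))), 2)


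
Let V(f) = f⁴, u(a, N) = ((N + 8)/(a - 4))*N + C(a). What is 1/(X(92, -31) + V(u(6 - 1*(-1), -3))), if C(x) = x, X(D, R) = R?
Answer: -1/15 ≈ -0.066667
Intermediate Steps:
u(a, N) = a + N*(8 + N)/(-4 + a) (u(a, N) = ((N + 8)/(a - 4))*N + a = ((8 + N)/(-4 + a))*N + a = N*(8 + N)/(-4 + a) + a = a + N*(8 + N)/(-4 + a))
1/(X(92, -31) + V(u(6 - 1*(-1), -3))) = 1/(-31 + (((-3)² + (6 - 1*(-1))² - 4*(6 - 1*(-1)) + 8*(-3))/(-4 + (6 - 1*(-1))))⁴) = 1/(-31 + ((9 + (6 + 1)² - 4*(6 + 1) - 24)/(-4 + (6 + 1)))⁴) = 1/(-31 + ((9 + 7² - 4*7 - 24)/(-4 + 7))⁴) = 1/(-31 + ((9 + 49 - 28 - 24)/3)⁴) = 1/(-31 + ((⅓)*6)⁴) = 1/(-31 + 2⁴) = 1/(-31 + 16) = 1/(-15) = -1/15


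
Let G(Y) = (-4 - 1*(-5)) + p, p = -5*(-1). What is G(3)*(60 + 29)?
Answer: 534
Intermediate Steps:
p = 5
G(Y) = 6 (G(Y) = (-4 - 1*(-5)) + 5 = (-4 + 5) + 5 = 1 + 5 = 6)
G(3)*(60 + 29) = 6*(60 + 29) = 6*89 = 534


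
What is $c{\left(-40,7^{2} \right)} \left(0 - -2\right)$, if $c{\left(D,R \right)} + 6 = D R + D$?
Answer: $-4012$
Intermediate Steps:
$c{\left(D,R \right)} = -6 + D + D R$ ($c{\left(D,R \right)} = -6 + \left(D R + D\right) = -6 + \left(D + D R\right) = -6 + D + D R$)
$c{\left(-40,7^{2} \right)} \left(0 - -2\right) = \left(-6 - 40 - 40 \cdot 7^{2}\right) \left(0 - -2\right) = \left(-6 - 40 - 1960\right) \left(0 + 2\right) = \left(-6 - 40 - 1960\right) 2 = \left(-2006\right) 2 = -4012$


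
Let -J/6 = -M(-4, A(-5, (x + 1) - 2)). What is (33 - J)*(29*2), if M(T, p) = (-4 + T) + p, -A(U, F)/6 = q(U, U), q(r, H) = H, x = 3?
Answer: -5742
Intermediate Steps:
A(U, F) = -6*U
M(T, p) = -4 + T + p
J = 132 (J = -(-6)*(-4 - 4 - 6*(-5)) = -(-6)*(-4 - 4 + 30) = -(-6)*22 = -6*(-22) = 132)
(33 - J)*(29*2) = (33 - 1*132)*(29*2) = (33 - 132)*58 = -99*58 = -5742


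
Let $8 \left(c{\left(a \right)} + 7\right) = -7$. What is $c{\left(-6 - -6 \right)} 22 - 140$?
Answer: $- \frac{1253}{4} \approx -313.25$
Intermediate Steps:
$c{\left(a \right)} = - \frac{63}{8}$ ($c{\left(a \right)} = -7 + \frac{1}{8} \left(-7\right) = -7 - \frac{7}{8} = - \frac{63}{8}$)
$c{\left(-6 - -6 \right)} 22 - 140 = \left(- \frac{63}{8}\right) 22 - 140 = - \frac{693}{4} - 140 = - \frac{1253}{4}$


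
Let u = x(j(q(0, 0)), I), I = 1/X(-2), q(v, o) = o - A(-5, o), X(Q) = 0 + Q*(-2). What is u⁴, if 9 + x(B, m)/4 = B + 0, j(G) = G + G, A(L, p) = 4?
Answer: 21381376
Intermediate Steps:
X(Q) = -2*Q (X(Q) = 0 - 2*Q = -2*Q)
q(v, o) = -4 + o (q(v, o) = o - 1*4 = o - 4 = -4 + o)
j(G) = 2*G
I = ¼ (I = 1/(-2*(-2)) = 1/4 = ¼ ≈ 0.25000)
x(B, m) = -36 + 4*B (x(B, m) = -36 + 4*(B + 0) = -36 + 4*B)
u = -68 (u = -36 + 4*(2*(-4 + 0)) = -36 + 4*(2*(-4)) = -36 + 4*(-8) = -36 - 32 = -68)
u⁴ = (-68)⁴ = 21381376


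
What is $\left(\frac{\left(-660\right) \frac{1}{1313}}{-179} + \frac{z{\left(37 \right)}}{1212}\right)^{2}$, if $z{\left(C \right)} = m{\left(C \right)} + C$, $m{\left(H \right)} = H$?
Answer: $\frac{8110623481}{1988556866244} \approx 0.0040786$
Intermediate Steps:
$z{\left(C \right)} = 2 C$ ($z{\left(C \right)} = C + C = 2 C$)
$\left(\frac{\left(-660\right) \frac{1}{1313}}{-179} + \frac{z{\left(37 \right)}}{1212}\right)^{2} = \left(\frac{\left(-660\right) \frac{1}{1313}}{-179} + \frac{2 \cdot 37}{1212}\right)^{2} = \left(\left(-660\right) \frac{1}{1313} \left(- \frac{1}{179}\right) + 74 \cdot \frac{1}{1212}\right)^{2} = \left(\left(- \frac{660}{1313}\right) \left(- \frac{1}{179}\right) + \frac{37}{606}\right)^{2} = \left(\frac{660}{235027} + \frac{37}{606}\right)^{2} = \left(\frac{90059}{1410162}\right)^{2} = \frac{8110623481}{1988556866244}$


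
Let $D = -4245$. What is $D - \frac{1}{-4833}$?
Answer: $- \frac{20516084}{4833} \approx -4245.0$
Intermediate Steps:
$D - \frac{1}{-4833} = -4245 - \frac{1}{-4833} = -4245 - - \frac{1}{4833} = -4245 + \frac{1}{4833} = - \frac{20516084}{4833}$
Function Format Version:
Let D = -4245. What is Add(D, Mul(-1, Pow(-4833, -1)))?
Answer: Rational(-20516084, 4833) ≈ -4245.0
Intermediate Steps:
Add(D, Mul(-1, Pow(-4833, -1))) = Add(-4245, Mul(-1, Pow(-4833, -1))) = Add(-4245, Mul(-1, Rational(-1, 4833))) = Add(-4245, Rational(1, 4833)) = Rational(-20516084, 4833)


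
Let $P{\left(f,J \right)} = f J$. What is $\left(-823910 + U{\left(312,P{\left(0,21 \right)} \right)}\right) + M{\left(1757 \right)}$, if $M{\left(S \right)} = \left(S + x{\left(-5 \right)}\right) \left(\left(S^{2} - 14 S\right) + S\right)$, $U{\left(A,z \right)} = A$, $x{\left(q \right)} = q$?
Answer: $5367668818$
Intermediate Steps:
$P{\left(f,J \right)} = J f$
$M{\left(S \right)} = \left(-5 + S\right) \left(S^{2} - 13 S\right)$ ($M{\left(S \right)} = \left(S - 5\right) \left(\left(S^{2} - 14 S\right) + S\right) = \left(-5 + S\right) \left(S^{2} - 13 S\right)$)
$\left(-823910 + U{\left(312,P{\left(0,21 \right)} \right)}\right) + M{\left(1757 \right)} = \left(-823910 + 312\right) + 1757 \left(65 + 1757^{2} - 31626\right) = -823598 + 1757 \left(65 + 3087049 - 31626\right) = -823598 + 1757 \cdot 3055488 = -823598 + 5368492416 = 5367668818$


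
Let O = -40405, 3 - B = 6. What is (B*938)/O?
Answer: 2814/40405 ≈ 0.069645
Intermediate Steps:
B = -3 (B = 3 - 1*6 = 3 - 6 = -3)
(B*938)/O = -3*938/(-40405) = -2814*(-1/40405) = 2814/40405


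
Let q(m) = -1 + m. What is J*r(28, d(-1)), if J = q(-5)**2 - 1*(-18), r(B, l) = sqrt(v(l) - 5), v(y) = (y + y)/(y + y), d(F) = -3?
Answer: 108*I ≈ 108.0*I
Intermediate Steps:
v(y) = 1 (v(y) = (2*y)/((2*y)) = (2*y)*(1/(2*y)) = 1)
r(B, l) = 2*I (r(B, l) = sqrt(1 - 5) = sqrt(-4) = 2*I)
J = 54 (J = (-1 - 5)**2 - 1*(-18) = (-6)**2 + 18 = 36 + 18 = 54)
J*r(28, d(-1)) = 54*(2*I) = 108*I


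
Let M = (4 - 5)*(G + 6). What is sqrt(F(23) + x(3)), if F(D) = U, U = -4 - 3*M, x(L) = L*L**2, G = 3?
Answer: 5*sqrt(2) ≈ 7.0711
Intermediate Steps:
M = -9 (M = (4 - 5)*(3 + 6) = -1*9 = -9)
x(L) = L**3
U = 23 (U = -4 - 3*(-9) = -4 + 27 = 23)
F(D) = 23
sqrt(F(23) + x(3)) = sqrt(23 + 3**3) = sqrt(23 + 27) = sqrt(50) = 5*sqrt(2)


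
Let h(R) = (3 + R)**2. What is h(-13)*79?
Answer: 7900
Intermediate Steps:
h(-13)*79 = (3 - 13)**2*79 = (-10)**2*79 = 100*79 = 7900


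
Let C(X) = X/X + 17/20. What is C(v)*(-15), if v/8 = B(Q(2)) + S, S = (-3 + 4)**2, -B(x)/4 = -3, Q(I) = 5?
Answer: -111/4 ≈ -27.750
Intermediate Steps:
B(x) = 12 (B(x) = -4*(-3) = 12)
S = 1 (S = 1**2 = 1)
v = 104 (v = 8*(12 + 1) = 8*13 = 104)
C(X) = 37/20 (C(X) = 1 + 17*(1/20) = 1 + 17/20 = 37/20)
C(v)*(-15) = (37/20)*(-15) = -111/4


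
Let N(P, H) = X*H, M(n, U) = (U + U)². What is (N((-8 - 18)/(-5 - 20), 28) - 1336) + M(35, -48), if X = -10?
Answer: 7600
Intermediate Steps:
M(n, U) = 4*U² (M(n, U) = (2*U)² = 4*U²)
N(P, H) = -10*H
(N((-8 - 18)/(-5 - 20), 28) - 1336) + M(35, -48) = (-10*28 - 1336) + 4*(-48)² = (-280 - 1336) + 4*2304 = -1616 + 9216 = 7600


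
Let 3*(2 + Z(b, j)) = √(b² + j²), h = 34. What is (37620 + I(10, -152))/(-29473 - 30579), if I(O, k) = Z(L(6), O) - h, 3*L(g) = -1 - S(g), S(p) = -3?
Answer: -9396/15013 - √226/270234 ≈ -0.62591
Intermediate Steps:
L(g) = ⅔ (L(g) = (-1 - 1*(-3))/3 = (-1 + 3)/3 = (⅓)*2 = ⅔)
Z(b, j) = -2 + √(b² + j²)/3
I(O, k) = -36 + √(4/9 + O²)/3 (I(O, k) = (-2 + √((⅔)² + O²)/3) - 1*34 = (-2 + √(4/9 + O²)/3) - 34 = -36 + √(4/9 + O²)/3)
(37620 + I(10, -152))/(-29473 - 30579) = (37620 + (-36 + √(4 + 9*10²)/9))/(-29473 - 30579) = (37620 + (-36 + √(4 + 9*100)/9))/(-60052) = (37620 + (-36 + √(4 + 900)/9))*(-1/60052) = (37620 + (-36 + √904/9))*(-1/60052) = (37620 + (-36 + (2*√226)/9))*(-1/60052) = (37620 + (-36 + 2*√226/9))*(-1/60052) = (37584 + 2*√226/9)*(-1/60052) = -9396/15013 - √226/270234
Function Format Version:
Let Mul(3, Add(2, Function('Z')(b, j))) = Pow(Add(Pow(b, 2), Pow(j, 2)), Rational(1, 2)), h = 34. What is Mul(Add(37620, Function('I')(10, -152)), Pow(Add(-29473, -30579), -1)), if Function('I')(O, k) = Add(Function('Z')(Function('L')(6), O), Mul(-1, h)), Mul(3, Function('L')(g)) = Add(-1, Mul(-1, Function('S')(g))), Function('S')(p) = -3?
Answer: Add(Rational(-9396, 15013), Mul(Rational(-1, 270234), Pow(226, Rational(1, 2)))) ≈ -0.62591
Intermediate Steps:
Function('L')(g) = Rational(2, 3) (Function('L')(g) = Mul(Rational(1, 3), Add(-1, Mul(-1, -3))) = Mul(Rational(1, 3), Add(-1, 3)) = Mul(Rational(1, 3), 2) = Rational(2, 3))
Function('Z')(b, j) = Add(-2, Mul(Rational(1, 3), Pow(Add(Pow(b, 2), Pow(j, 2)), Rational(1, 2))))
Function('I')(O, k) = Add(-36, Mul(Rational(1, 3), Pow(Add(Rational(4, 9), Pow(O, 2)), Rational(1, 2)))) (Function('I')(O, k) = Add(Add(-2, Mul(Rational(1, 3), Pow(Add(Pow(Rational(2, 3), 2), Pow(O, 2)), Rational(1, 2)))), Mul(-1, 34)) = Add(Add(-2, Mul(Rational(1, 3), Pow(Add(Rational(4, 9), Pow(O, 2)), Rational(1, 2)))), -34) = Add(-36, Mul(Rational(1, 3), Pow(Add(Rational(4, 9), Pow(O, 2)), Rational(1, 2)))))
Mul(Add(37620, Function('I')(10, -152)), Pow(Add(-29473, -30579), -1)) = Mul(Add(37620, Add(-36, Mul(Rational(1, 9), Pow(Add(4, Mul(9, Pow(10, 2))), Rational(1, 2))))), Pow(Add(-29473, -30579), -1)) = Mul(Add(37620, Add(-36, Mul(Rational(1, 9), Pow(Add(4, Mul(9, 100)), Rational(1, 2))))), Pow(-60052, -1)) = Mul(Add(37620, Add(-36, Mul(Rational(1, 9), Pow(Add(4, 900), Rational(1, 2))))), Rational(-1, 60052)) = Mul(Add(37620, Add(-36, Mul(Rational(1, 9), Pow(904, Rational(1, 2))))), Rational(-1, 60052)) = Mul(Add(37620, Add(-36, Mul(Rational(1, 9), Mul(2, Pow(226, Rational(1, 2)))))), Rational(-1, 60052)) = Mul(Add(37620, Add(-36, Mul(Rational(2, 9), Pow(226, Rational(1, 2))))), Rational(-1, 60052)) = Mul(Add(37584, Mul(Rational(2, 9), Pow(226, Rational(1, 2)))), Rational(-1, 60052)) = Add(Rational(-9396, 15013), Mul(Rational(-1, 270234), Pow(226, Rational(1, 2))))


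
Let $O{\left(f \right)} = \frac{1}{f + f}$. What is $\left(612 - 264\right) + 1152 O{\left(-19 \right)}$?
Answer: $\frac{6036}{19} \approx 317.68$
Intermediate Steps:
$O{\left(f \right)} = \frac{1}{2 f}$
$\left(612 - 264\right) + 1152 O{\left(-19 \right)} = \left(612 - 264\right) + 1152 \frac{1}{2 \left(-19\right)} = 348 + 1152 \cdot \frac{1}{2} \left(- \frac{1}{19}\right) = 348 + 1152 \left(- \frac{1}{38}\right) = 348 - \frac{576}{19} = \frac{6036}{19}$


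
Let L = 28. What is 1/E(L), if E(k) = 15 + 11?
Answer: 1/26 ≈ 0.038462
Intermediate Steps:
E(k) = 26
1/E(L) = 1/26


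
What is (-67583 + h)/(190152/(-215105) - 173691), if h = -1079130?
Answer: 246663699865/37361992707 ≈ 6.6020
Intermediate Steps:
(-67583 + h)/(190152/(-215105) - 173691) = (-67583 - 1079130)/(190152/(-215105) - 173691) = -1146713/(190152*(-1/215105) - 173691) = -1146713/(-190152/215105 - 173691) = -1146713/(-37361992707/215105) = -1146713*(-215105/37361992707) = 246663699865/37361992707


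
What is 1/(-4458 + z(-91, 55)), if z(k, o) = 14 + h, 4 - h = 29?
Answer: -1/4469 ≈ -0.00022376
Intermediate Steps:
h = -25 (h = 4 - 1*29 = 4 - 29 = -25)
z(k, o) = -11 (z(k, o) = 14 - 25 = -11)
1/(-4458 + z(-91, 55)) = 1/(-4458 - 11) = 1/(-4469) = -1/4469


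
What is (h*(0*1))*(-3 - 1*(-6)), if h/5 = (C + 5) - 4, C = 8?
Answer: 0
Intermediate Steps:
h = 45 (h = 5*((8 + 5) - 4) = 5*(13 - 4) = 5*9 = 45)
(h*(0*1))*(-3 - 1*(-6)) = (45*(0*1))*(-3 - 1*(-6)) = (45*0)*(-3 + 6) = 0*3 = 0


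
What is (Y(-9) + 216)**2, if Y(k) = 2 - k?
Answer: 51529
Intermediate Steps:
(Y(-9) + 216)**2 = ((2 - 1*(-9)) + 216)**2 = ((2 + 9) + 216)**2 = (11 + 216)**2 = 227**2 = 51529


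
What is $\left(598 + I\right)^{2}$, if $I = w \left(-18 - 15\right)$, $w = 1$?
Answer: $319225$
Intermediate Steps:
$I = -33$ ($I = 1 \left(-18 - 15\right) = 1 \left(-33\right) = -33$)
$\left(598 + I\right)^{2} = \left(598 - 33\right)^{2} = 565^{2} = 319225$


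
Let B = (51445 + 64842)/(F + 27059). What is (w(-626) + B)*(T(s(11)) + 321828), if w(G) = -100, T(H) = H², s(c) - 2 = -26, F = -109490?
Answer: -898366602116/27477 ≈ -3.2695e+7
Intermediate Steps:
s(c) = -24 (s(c) = 2 - 26 = -24)
B = -116287/82431 (B = (51445 + 64842)/(-109490 + 27059) = 116287/(-82431) = 116287*(-1/82431) = -116287/82431 ≈ -1.4107)
(w(-626) + B)*(T(s(11)) + 321828) = (-100 - 116287/82431)*((-24)² + 321828) = -8359387*(576 + 321828)/82431 = -8359387/82431*322404 = -898366602116/27477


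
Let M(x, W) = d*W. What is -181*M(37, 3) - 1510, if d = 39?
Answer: -22687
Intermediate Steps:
M(x, W) = 39*W
-181*M(37, 3) - 1510 = -7059*3 - 1510 = -181*117 - 1510 = -21177 - 1510 = -22687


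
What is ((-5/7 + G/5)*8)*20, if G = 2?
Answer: -352/7 ≈ -50.286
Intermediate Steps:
((-5/7 + G/5)*8)*20 = ((-5/7 + 2/5)*8)*20 = -11/35*8*20 = -88/35*20 = -352/7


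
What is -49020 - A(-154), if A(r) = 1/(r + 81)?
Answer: -3578459/73 ≈ -49020.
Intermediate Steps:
A(r) = 1/(81 + r)
-49020 - A(-154) = -49020 - 1/(81 - 154) = -49020 - 1/(-73) = -49020 - 1*(-1/73) = -49020 + 1/73 = -3578459/73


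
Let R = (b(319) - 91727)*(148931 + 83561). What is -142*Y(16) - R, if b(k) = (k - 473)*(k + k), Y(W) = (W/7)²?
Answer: 2164261249380/49 ≈ 4.4169e+10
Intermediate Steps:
Y(W) = W²/49 (Y(W) = (W*(⅐))² = (W/7)² = W²/49)
b(k) = 2*k*(-473 + k) (b(k) = (-473 + k)*(2*k) = 2*k*(-473 + k))
R = -44168597668 (R = (2*319*(-473 + 319) - 91727)*(148931 + 83561) = (2*319*(-154) - 91727)*232492 = (-98252 - 91727)*232492 = -189979*232492 = -44168597668)
-142*Y(16) - R = -142*16²/49 - 1*(-44168597668) = -142*256/49 + 44168597668 = -36352/49 + 44168597668 = 2164261249380/49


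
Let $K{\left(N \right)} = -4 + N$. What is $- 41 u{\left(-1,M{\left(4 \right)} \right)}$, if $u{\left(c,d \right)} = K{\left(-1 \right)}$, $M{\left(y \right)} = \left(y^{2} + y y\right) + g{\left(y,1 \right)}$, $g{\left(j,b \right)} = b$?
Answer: $205$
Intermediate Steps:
$M{\left(y \right)} = 1 + 2 y^{2}$ ($M{\left(y \right)} = \left(y^{2} + y y\right) + 1 = \left(y^{2} + y^{2}\right) + 1 = 2 y^{2} + 1 = 1 + 2 y^{2}$)
$u{\left(c,d \right)} = -5$ ($u{\left(c,d \right)} = -4 - 1 = -5$)
$- 41 u{\left(-1,M{\left(4 \right)} \right)} = \left(-41\right) \left(-5\right) = 205$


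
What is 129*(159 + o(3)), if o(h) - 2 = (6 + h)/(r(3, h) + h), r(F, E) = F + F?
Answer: 20898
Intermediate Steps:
r(F, E) = 2*F
o(h) = 3 (o(h) = 2 + (6 + h)/(2*3 + h) = 2 + (6 + h)/(6 + h) = 2 + 1 = 3)
129*(159 + o(3)) = 129*(159 + 3) = 129*162 = 20898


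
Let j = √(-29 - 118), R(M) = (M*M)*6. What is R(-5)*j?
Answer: 1050*I*√3 ≈ 1818.7*I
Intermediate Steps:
R(M) = 6*M² (R(M) = M²*6 = 6*M²)
j = 7*I*√3 (j = √(-147) = 7*I*√3 ≈ 12.124*I)
R(-5)*j = (6*(-5)²)*(7*I*√3) = (6*25)*(7*I*√3) = 150*(7*I*√3) = 1050*I*√3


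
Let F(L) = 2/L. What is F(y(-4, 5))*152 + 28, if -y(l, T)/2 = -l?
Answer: -10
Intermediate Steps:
y(l, T) = 2*l (y(l, T) = -(-2)*l = 2*l)
F(y(-4, 5))*152 + 28 = (2/((2*(-4))))*152 + 28 = (2/(-8))*152 + 28 = (2*(-⅛))*152 + 28 = -¼*152 + 28 = -38 + 28 = -10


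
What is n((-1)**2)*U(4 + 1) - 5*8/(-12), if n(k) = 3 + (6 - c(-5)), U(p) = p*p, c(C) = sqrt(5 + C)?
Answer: 685/3 ≈ 228.33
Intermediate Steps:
U(p) = p**2
n(k) = 9 (n(k) = 3 + (6 - sqrt(5 - 5)) = 3 + (6 - sqrt(0)) = 3 + (6 - 1*0) = 3 + (6 + 0) = 3 + 6 = 9)
n((-1)**2)*U(4 + 1) - 5*8/(-12) = 9*(4 + 1)**2 - 5*8/(-12) = 9*5**2 - 40*(-1/12) = 9*25 + 10/3 = 225 + 10/3 = 685/3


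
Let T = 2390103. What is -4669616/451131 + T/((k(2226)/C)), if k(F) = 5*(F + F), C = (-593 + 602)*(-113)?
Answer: -365561248201847/3347392020 ≈ -1.0921e+5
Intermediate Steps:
C = -1017 (C = 9*(-113) = -1017)
k(F) = 10*F (k(F) = 5*(2*F) = 10*F)
-4669616/451131 + T/((k(2226)/C)) = -4669616/451131 + 2390103/(((10*2226)/(-1017))) = -4669616*1/451131 + 2390103/((22260*(-1/1017))) = -4669616/451131 + 2390103/(-7420/339) = -4669616/451131 + 2390103*(-339/7420) = -4669616/451131 - 810244917/7420 = -365561248201847/3347392020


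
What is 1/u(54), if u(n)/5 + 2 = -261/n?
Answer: -6/205 ≈ -0.029268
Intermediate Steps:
u(n) = -10 - 1305/n (u(n) = -10 + 5*(-261/n) = -10 - 1305/n)
1/u(54) = 1/(-10 - 1305/54) = 1/(-10 - 1305*1/54) = 1/(-10 - 145/6) = 1/(-205/6) = -6/205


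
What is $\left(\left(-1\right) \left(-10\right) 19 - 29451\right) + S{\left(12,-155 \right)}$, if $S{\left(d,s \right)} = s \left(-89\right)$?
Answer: $-15466$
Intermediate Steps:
$S{\left(d,s \right)} = - 89 s$
$\left(\left(-1\right) \left(-10\right) 19 - 29451\right) + S{\left(12,-155 \right)} = \left(\left(-1\right) \left(-10\right) 19 - 29451\right) - -13795 = \left(10 \cdot 19 - 29451\right) + 13795 = \left(190 - 29451\right) + 13795 = -29261 + 13795 = -15466$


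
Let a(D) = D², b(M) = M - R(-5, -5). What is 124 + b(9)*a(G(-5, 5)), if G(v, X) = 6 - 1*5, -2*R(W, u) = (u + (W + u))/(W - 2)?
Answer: 1877/14 ≈ 134.07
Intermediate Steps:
R(W, u) = -(W + 2*u)/(2*(-2 + W)) (R(W, u) = -(u + (W + u))/(2*(W - 2)) = -(W + 2*u)/(2*(-2 + W)))
G(v, X) = 1 (G(v, X) = 6 - 5 = 1)
b(M) = 15/14 + M (b(M) = M - (-1*(-5) - ½*(-5))/(-2 - 5) = M - (5 + 5/2)/(-7) = M - (-1)*15/(7*2) = M - 1*(-15/14) = M + 15/14 = 15/14 + M)
124 + b(9)*a(G(-5, 5)) = 124 + (15/14 + 9)*1² = 124 + (141/14)*1 = 124 + 141/14 = 1877/14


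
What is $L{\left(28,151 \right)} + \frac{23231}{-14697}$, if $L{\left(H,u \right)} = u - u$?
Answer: $- \frac{23231}{14697} \approx -1.5807$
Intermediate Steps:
$L{\left(H,u \right)} = 0$
$L{\left(28,151 \right)} + \frac{23231}{-14697} = 0 + \frac{23231}{-14697} = 0 + 23231 \left(- \frac{1}{14697}\right) = 0 - \frac{23231}{14697} = - \frac{23231}{14697}$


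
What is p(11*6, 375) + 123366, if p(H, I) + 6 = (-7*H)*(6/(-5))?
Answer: 619572/5 ≈ 1.2391e+5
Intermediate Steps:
p(H, I) = -6 + 42*H/5 (p(H, I) = -6 + (-7*H)*(6/(-5)) = -6 + (-7*H)*(6*(-⅕)) = -6 - 7*H*(-6/5) = -6 + 42*H/5)
p(11*6, 375) + 123366 = (-6 + 42*(11*6)/5) + 123366 = (-6 + (42/5)*66) + 123366 = (-6 + 2772/5) + 123366 = 2742/5 + 123366 = 619572/5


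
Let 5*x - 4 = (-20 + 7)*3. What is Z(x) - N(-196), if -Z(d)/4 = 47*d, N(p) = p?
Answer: 1512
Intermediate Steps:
x = -7 (x = 4/5 + ((-20 + 7)*3)/5 = 4/5 + (-13*3)/5 = 4/5 + (1/5)*(-39) = 4/5 - 39/5 = -7)
Z(d) = -188*d
Z(x) - N(-196) = -188*(-7) - 1*(-196) = 1316 + 196 = 1512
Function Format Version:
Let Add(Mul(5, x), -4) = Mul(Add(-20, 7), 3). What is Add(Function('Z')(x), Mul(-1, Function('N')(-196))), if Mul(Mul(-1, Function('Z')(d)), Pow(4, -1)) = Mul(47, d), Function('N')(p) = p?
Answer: 1512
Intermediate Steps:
x = -7 (x = Add(Rational(4, 5), Mul(Rational(1, 5), Mul(Add(-20, 7), 3))) = Add(Rational(4, 5), Mul(Rational(1, 5), Mul(-13, 3))) = Add(Rational(4, 5), Mul(Rational(1, 5), -39)) = Add(Rational(4, 5), Rational(-39, 5)) = -7)
Function('Z')(d) = Mul(-188, d) (Function('Z')(d) = Mul(-4, Mul(47, d)) = Mul(-188, d))
Add(Function('Z')(x), Mul(-1, Function('N')(-196))) = Add(Mul(-188, -7), Mul(-1, -196)) = Add(1316, 196) = 1512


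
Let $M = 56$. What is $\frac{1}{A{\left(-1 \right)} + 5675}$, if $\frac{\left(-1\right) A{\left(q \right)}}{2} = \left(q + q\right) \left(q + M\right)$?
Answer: $\frac{1}{5895} \approx 0.00016964$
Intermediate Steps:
$A{\left(q \right)} = - 4 q \left(56 + q\right)$ ($A{\left(q \right)} = - 2 \left(q + q\right) \left(q + 56\right) = - 2 \cdot 2 q \left(56 + q\right) = - 4 q \left(56 + q\right)$)
$\frac{1}{A{\left(-1 \right)} + 5675} = \frac{1}{\left(-4\right) \left(-1\right) \left(56 - 1\right) + 5675} = \frac{1}{\left(-4\right) \left(-1\right) 55 + 5675} = \frac{1}{220 + 5675} = \frac{1}{5895}$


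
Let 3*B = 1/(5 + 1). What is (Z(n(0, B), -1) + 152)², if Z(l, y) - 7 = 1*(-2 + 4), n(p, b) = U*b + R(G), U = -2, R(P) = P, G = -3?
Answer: 25921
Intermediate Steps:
B = 1/18 (B = 1/(3*(5 + 1)) = (⅓)/6 = (⅓)*(⅙) = 1/18 ≈ 0.055556)
n(p, b) = -3 - 2*b (n(p, b) = -2*b - 3 = -3 - 2*b)
Z(l, y) = 9 (Z(l, y) = 7 + 1*(-2 + 4) = 7 + 1*2 = 7 + 2 = 9)
(Z(n(0, B), -1) + 152)² = (9 + 152)² = 161² = 25921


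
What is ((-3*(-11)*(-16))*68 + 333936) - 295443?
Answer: 2589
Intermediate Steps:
((-3*(-11)*(-16))*68 + 333936) - 295443 = ((33*(-16))*68 + 333936) - 295443 = (-528*68 + 333936) - 295443 = (-35904 + 333936) - 295443 = 298032 - 295443 = 2589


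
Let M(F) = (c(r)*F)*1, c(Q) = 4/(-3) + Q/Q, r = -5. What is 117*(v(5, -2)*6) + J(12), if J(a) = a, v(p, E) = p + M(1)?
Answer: 3288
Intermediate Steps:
c(Q) = -1/3 (c(Q) = 4*(-1/3) + 1 = -4/3 + 1 = -1/3)
M(F) = -F/3 (M(F) = -F/3*1 = -F/3)
v(p, E) = -1/3 + p (v(p, E) = p - 1/3*1 = p - 1/3 = -1/3 + p)
117*(v(5, -2)*6) + J(12) = 117*((-1/3 + 5)*6) + 12 = 117*((14/3)*6) + 12 = 117*28 + 12 = 3276 + 12 = 3288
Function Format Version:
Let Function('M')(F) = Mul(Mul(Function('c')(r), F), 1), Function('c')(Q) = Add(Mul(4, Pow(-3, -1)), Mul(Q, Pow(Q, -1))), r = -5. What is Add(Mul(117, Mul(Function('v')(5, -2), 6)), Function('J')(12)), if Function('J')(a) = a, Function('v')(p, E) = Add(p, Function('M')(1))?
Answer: 3288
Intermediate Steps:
Function('c')(Q) = Rational(-1, 3) (Function('c')(Q) = Add(Mul(4, Rational(-1, 3)), 1) = Add(Rational(-4, 3), 1) = Rational(-1, 3))
Function('M')(F) = Mul(Rational(-1, 3), F) (Function('M')(F) = Mul(Mul(Rational(-1, 3), F), 1) = Mul(Rational(-1, 3), F))
Function('v')(p, E) = Add(Rational(-1, 3), p) (Function('v')(p, E) = Add(p, Mul(Rational(-1, 3), 1)) = Add(p, Rational(-1, 3)) = Add(Rational(-1, 3), p))
Add(Mul(117, Mul(Function('v')(5, -2), 6)), Function('J')(12)) = Add(Mul(117, Mul(Add(Rational(-1, 3), 5), 6)), 12) = Add(Mul(117, Mul(Rational(14, 3), 6)), 12) = Add(Mul(117, 28), 12) = Add(3276, 12) = 3288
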